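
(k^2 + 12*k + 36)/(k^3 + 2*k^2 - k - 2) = (k^2 + 12*k + 36)/(k^3 + 2*k^2 - k - 2)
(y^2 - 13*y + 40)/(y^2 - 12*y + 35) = (y - 8)/(y - 7)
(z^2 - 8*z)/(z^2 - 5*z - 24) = z/(z + 3)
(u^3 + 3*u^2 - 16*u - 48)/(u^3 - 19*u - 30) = (u^2 - 16)/(u^2 - 3*u - 10)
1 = 1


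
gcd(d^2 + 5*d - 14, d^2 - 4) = d - 2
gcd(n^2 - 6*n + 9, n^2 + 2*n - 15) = n - 3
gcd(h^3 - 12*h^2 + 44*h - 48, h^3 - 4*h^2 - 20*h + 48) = h^2 - 8*h + 12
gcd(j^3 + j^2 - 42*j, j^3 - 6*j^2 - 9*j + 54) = j - 6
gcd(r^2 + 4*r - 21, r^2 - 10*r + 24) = 1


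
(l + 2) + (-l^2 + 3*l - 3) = -l^2 + 4*l - 1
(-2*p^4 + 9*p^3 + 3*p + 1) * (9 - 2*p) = 4*p^5 - 36*p^4 + 81*p^3 - 6*p^2 + 25*p + 9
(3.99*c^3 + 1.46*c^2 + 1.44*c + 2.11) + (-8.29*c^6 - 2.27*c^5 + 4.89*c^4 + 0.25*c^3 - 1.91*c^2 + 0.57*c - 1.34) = -8.29*c^6 - 2.27*c^5 + 4.89*c^4 + 4.24*c^3 - 0.45*c^2 + 2.01*c + 0.77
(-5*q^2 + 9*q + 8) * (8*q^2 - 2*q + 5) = -40*q^4 + 82*q^3 + 21*q^2 + 29*q + 40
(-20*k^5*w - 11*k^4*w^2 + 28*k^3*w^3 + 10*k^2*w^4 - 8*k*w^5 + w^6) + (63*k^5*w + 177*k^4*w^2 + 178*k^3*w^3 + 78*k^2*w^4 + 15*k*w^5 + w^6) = 43*k^5*w + 166*k^4*w^2 + 206*k^3*w^3 + 88*k^2*w^4 + 7*k*w^5 + 2*w^6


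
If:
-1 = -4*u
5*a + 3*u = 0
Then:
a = -3/20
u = 1/4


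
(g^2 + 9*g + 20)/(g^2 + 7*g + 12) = (g + 5)/(g + 3)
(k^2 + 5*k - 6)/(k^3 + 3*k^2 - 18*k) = (k - 1)/(k*(k - 3))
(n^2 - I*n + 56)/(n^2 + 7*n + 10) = (n^2 - I*n + 56)/(n^2 + 7*n + 10)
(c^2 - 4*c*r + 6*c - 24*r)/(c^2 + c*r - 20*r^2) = (c + 6)/(c + 5*r)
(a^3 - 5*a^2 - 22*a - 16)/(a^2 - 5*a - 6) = (a^2 - 6*a - 16)/(a - 6)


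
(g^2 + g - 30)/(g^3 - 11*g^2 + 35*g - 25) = (g + 6)/(g^2 - 6*g + 5)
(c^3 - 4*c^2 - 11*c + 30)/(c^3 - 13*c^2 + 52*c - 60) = (c + 3)/(c - 6)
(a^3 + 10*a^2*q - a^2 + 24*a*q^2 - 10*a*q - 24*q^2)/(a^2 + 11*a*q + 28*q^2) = (a^2 + 6*a*q - a - 6*q)/(a + 7*q)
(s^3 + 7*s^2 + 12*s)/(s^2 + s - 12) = s*(s + 3)/(s - 3)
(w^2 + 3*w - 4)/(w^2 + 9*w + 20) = (w - 1)/(w + 5)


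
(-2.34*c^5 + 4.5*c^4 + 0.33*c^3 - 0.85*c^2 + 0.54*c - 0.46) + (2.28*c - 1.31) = -2.34*c^5 + 4.5*c^4 + 0.33*c^3 - 0.85*c^2 + 2.82*c - 1.77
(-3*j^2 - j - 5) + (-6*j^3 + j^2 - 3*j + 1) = -6*j^3 - 2*j^2 - 4*j - 4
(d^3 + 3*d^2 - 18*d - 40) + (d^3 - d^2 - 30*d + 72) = 2*d^3 + 2*d^2 - 48*d + 32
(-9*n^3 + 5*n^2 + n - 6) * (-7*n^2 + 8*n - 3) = 63*n^5 - 107*n^4 + 60*n^3 + 35*n^2 - 51*n + 18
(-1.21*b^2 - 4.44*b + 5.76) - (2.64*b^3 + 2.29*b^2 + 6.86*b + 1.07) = -2.64*b^3 - 3.5*b^2 - 11.3*b + 4.69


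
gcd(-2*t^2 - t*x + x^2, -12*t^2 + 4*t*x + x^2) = -2*t + x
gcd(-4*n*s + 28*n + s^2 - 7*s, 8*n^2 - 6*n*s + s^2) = -4*n + s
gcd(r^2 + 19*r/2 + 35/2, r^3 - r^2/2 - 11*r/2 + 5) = r + 5/2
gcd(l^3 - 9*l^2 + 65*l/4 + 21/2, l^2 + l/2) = l + 1/2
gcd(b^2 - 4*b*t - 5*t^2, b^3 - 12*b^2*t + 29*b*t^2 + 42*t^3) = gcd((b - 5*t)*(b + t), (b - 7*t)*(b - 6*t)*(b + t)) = b + t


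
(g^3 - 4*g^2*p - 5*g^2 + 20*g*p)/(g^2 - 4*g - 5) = g*(g - 4*p)/(g + 1)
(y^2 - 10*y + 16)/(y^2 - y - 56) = (y - 2)/(y + 7)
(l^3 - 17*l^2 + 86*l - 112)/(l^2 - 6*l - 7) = (l^2 - 10*l + 16)/(l + 1)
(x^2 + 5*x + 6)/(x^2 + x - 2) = (x + 3)/(x - 1)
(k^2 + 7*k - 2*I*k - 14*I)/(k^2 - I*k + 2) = (k + 7)/(k + I)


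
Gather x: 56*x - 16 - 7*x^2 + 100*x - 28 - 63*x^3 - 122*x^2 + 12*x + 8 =-63*x^3 - 129*x^2 + 168*x - 36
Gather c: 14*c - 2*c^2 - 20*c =-2*c^2 - 6*c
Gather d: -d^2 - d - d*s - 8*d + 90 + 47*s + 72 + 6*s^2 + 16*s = -d^2 + d*(-s - 9) + 6*s^2 + 63*s + 162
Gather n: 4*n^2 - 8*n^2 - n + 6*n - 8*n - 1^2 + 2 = -4*n^2 - 3*n + 1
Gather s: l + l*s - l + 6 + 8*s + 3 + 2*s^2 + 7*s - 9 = 2*s^2 + s*(l + 15)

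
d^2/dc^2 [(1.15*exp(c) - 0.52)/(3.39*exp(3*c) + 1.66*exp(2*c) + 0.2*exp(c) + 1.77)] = (52.86366*exp(6*c) - 34.368498*exp(5*c) - 32.138588*exp(4*c) - 96.523053*exp(3*c) + 7.289904*exp(2*c) + 5.683556*exp(c) + 3.786915)*exp(c)/(38.958219*exp(9*c) + 57.230658*exp(8*c) + 34.919712*exp(7*c) + 72.350227*exp(6*c) + 61.823148*exp(5*c) + 22.031796*exp(4*c) + 35.395433*exp(3*c) + 15.814242*exp(2*c) + 1.87974*exp(c) + 5.545233)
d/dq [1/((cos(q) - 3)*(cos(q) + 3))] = sin(2*q)/((cos(q) - 3)^2*(cos(q) + 3)^2)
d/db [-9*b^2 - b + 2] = -18*b - 1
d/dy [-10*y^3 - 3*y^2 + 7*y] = -30*y^2 - 6*y + 7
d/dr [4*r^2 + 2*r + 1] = 8*r + 2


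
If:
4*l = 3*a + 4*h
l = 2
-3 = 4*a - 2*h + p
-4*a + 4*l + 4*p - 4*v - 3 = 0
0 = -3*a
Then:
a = 0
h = 2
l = 2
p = 1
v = 9/4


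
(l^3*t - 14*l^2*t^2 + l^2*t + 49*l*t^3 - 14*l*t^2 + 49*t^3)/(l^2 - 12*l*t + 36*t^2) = t*(l^3 - 14*l^2*t + l^2 + 49*l*t^2 - 14*l*t + 49*t^2)/(l^2 - 12*l*t + 36*t^2)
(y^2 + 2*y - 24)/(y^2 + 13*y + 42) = (y - 4)/(y + 7)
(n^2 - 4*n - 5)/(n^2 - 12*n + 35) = (n + 1)/(n - 7)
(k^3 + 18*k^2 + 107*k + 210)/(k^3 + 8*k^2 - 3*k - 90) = (k + 7)/(k - 3)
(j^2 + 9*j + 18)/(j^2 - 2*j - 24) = (j^2 + 9*j + 18)/(j^2 - 2*j - 24)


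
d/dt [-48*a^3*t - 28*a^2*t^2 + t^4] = -48*a^3 - 56*a^2*t + 4*t^3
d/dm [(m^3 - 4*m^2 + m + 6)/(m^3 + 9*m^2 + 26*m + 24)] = (13*m^4 + 50*m^3 - 59*m^2 - 300*m - 132)/(m^6 + 18*m^5 + 133*m^4 + 516*m^3 + 1108*m^2 + 1248*m + 576)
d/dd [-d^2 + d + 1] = 1 - 2*d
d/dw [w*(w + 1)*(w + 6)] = 3*w^2 + 14*w + 6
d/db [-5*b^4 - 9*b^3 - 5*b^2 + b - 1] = -20*b^3 - 27*b^2 - 10*b + 1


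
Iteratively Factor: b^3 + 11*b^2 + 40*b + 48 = (b + 3)*(b^2 + 8*b + 16) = (b + 3)*(b + 4)*(b + 4)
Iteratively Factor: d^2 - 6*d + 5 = (d - 5)*(d - 1)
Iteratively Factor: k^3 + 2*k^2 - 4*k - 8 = (k - 2)*(k^2 + 4*k + 4) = (k - 2)*(k + 2)*(k + 2)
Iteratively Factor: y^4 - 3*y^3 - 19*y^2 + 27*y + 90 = (y + 3)*(y^3 - 6*y^2 - y + 30) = (y - 3)*(y + 3)*(y^2 - 3*y - 10) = (y - 3)*(y + 2)*(y + 3)*(y - 5)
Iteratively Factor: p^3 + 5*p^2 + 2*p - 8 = (p + 4)*(p^2 + p - 2) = (p + 2)*(p + 4)*(p - 1)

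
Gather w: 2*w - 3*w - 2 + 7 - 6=-w - 1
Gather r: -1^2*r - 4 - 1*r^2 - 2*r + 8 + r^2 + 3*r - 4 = 0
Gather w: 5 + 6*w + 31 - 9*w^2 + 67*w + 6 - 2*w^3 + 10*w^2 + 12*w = -2*w^3 + w^2 + 85*w + 42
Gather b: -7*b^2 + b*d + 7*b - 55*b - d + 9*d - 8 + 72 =-7*b^2 + b*(d - 48) + 8*d + 64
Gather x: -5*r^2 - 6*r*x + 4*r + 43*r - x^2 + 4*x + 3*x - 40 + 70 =-5*r^2 + 47*r - x^2 + x*(7 - 6*r) + 30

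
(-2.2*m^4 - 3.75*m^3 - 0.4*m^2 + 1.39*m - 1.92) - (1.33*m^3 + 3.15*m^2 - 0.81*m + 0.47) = -2.2*m^4 - 5.08*m^3 - 3.55*m^2 + 2.2*m - 2.39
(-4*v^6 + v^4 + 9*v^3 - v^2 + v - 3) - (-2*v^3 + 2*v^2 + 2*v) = -4*v^6 + v^4 + 11*v^3 - 3*v^2 - v - 3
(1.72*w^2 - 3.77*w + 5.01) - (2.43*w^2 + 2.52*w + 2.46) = -0.71*w^2 - 6.29*w + 2.55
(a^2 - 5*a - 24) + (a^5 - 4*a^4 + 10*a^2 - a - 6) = a^5 - 4*a^4 + 11*a^2 - 6*a - 30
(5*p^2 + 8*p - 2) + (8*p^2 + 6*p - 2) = 13*p^2 + 14*p - 4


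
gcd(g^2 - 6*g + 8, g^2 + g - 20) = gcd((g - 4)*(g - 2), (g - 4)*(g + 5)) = g - 4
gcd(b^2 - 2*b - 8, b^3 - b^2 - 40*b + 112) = b - 4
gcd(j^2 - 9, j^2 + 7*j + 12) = j + 3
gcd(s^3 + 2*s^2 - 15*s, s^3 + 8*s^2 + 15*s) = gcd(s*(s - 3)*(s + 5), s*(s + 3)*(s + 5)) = s^2 + 5*s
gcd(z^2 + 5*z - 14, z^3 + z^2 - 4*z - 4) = z - 2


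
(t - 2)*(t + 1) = t^2 - t - 2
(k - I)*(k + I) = k^2 + 1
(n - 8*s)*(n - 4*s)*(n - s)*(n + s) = n^4 - 12*n^3*s + 31*n^2*s^2 + 12*n*s^3 - 32*s^4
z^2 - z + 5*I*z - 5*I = (z - 1)*(z + 5*I)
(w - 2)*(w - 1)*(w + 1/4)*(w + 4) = w^4 + 5*w^3/4 - 39*w^2/4 + 11*w/2 + 2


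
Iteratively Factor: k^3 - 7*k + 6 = (k - 2)*(k^2 + 2*k - 3) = (k - 2)*(k + 3)*(k - 1)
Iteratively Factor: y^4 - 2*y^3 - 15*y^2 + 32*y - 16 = (y + 4)*(y^3 - 6*y^2 + 9*y - 4) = (y - 4)*(y + 4)*(y^2 - 2*y + 1) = (y - 4)*(y - 1)*(y + 4)*(y - 1)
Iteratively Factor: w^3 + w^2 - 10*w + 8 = (w + 4)*(w^2 - 3*w + 2) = (w - 2)*(w + 4)*(w - 1)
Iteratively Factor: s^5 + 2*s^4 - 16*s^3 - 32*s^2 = (s)*(s^4 + 2*s^3 - 16*s^2 - 32*s) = s*(s + 4)*(s^3 - 2*s^2 - 8*s) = s*(s + 2)*(s + 4)*(s^2 - 4*s) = s*(s - 4)*(s + 2)*(s + 4)*(s)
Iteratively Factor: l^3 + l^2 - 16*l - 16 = (l + 4)*(l^2 - 3*l - 4) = (l + 1)*(l + 4)*(l - 4)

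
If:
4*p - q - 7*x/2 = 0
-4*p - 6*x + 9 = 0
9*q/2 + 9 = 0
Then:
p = 39/76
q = -2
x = 22/19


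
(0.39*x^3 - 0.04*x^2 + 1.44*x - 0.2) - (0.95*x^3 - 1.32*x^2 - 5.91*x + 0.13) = -0.56*x^3 + 1.28*x^2 + 7.35*x - 0.33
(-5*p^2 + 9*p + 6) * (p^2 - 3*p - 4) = -5*p^4 + 24*p^3 - p^2 - 54*p - 24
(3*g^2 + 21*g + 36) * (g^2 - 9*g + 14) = 3*g^4 - 6*g^3 - 111*g^2 - 30*g + 504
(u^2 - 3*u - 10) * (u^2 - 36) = u^4 - 3*u^3 - 46*u^2 + 108*u + 360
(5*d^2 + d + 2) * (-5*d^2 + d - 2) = -25*d^4 - 19*d^2 - 4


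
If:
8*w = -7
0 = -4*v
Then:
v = 0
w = -7/8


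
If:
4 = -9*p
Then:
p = -4/9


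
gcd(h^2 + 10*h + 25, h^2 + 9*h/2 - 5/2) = h + 5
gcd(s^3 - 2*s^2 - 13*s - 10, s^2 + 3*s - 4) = 1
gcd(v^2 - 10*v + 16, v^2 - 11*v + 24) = v - 8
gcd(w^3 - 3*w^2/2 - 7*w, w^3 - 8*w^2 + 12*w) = w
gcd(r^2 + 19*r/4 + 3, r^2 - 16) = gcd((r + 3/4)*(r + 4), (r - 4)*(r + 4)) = r + 4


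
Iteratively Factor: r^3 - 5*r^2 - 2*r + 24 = (r - 3)*(r^2 - 2*r - 8) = (r - 4)*(r - 3)*(r + 2)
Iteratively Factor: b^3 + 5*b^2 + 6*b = (b)*(b^2 + 5*b + 6) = b*(b + 2)*(b + 3)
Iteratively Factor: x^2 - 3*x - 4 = (x - 4)*(x + 1)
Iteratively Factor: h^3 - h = (h + 1)*(h^2 - h) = (h - 1)*(h + 1)*(h)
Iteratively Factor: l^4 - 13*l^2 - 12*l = (l - 4)*(l^3 + 4*l^2 + 3*l) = l*(l - 4)*(l^2 + 4*l + 3) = l*(l - 4)*(l + 1)*(l + 3)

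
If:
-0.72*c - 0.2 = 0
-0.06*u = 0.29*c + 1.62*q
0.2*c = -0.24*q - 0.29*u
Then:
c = -0.28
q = 0.04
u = 0.16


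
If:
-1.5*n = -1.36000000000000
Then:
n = 0.91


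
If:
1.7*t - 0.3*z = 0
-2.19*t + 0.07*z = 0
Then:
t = 0.00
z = 0.00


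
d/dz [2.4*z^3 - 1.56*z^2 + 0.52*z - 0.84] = 7.2*z^2 - 3.12*z + 0.52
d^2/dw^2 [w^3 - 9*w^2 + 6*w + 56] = 6*w - 18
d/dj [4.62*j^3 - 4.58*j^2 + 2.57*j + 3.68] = 13.86*j^2 - 9.16*j + 2.57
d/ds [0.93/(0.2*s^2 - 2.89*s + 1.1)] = (2.6877 - 0.372*s)/(0.2*s^2 - 2.89*s + 1.1)^2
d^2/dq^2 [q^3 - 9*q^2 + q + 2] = 6*q - 18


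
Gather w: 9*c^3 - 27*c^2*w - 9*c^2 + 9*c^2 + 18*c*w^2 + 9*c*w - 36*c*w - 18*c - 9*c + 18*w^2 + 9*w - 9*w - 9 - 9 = 9*c^3 - 27*c + w^2*(18*c + 18) + w*(-27*c^2 - 27*c) - 18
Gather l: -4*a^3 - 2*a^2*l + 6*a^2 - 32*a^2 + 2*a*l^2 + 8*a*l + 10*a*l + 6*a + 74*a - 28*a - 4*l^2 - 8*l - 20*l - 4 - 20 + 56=-4*a^3 - 26*a^2 + 52*a + l^2*(2*a - 4) + l*(-2*a^2 + 18*a - 28) + 32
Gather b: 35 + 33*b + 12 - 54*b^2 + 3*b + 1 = -54*b^2 + 36*b + 48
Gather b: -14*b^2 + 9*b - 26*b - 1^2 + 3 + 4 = -14*b^2 - 17*b + 6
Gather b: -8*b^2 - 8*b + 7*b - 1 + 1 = -8*b^2 - b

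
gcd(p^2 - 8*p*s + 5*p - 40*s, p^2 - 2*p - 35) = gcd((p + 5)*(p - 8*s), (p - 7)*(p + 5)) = p + 5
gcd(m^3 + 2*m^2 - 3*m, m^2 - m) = m^2 - m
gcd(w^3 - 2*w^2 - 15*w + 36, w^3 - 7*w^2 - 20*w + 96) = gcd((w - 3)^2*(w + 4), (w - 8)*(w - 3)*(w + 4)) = w^2 + w - 12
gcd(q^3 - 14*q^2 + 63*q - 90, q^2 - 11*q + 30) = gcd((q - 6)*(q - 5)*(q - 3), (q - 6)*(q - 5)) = q^2 - 11*q + 30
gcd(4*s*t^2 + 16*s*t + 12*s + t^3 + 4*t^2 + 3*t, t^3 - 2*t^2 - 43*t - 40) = t + 1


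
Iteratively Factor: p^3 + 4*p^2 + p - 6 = (p + 3)*(p^2 + p - 2) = (p - 1)*(p + 3)*(p + 2)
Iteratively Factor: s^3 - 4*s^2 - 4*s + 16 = (s + 2)*(s^2 - 6*s + 8) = (s - 2)*(s + 2)*(s - 4)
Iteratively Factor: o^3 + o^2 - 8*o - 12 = (o + 2)*(o^2 - o - 6) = (o - 3)*(o + 2)*(o + 2)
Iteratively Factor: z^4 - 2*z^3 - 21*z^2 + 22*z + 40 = (z - 5)*(z^3 + 3*z^2 - 6*z - 8) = (z - 5)*(z + 1)*(z^2 + 2*z - 8) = (z - 5)*(z + 1)*(z + 4)*(z - 2)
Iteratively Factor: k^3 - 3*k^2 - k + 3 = (k - 3)*(k^2 - 1) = (k - 3)*(k - 1)*(k + 1)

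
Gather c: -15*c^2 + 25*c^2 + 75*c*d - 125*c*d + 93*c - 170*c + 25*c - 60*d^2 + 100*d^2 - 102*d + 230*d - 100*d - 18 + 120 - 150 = 10*c^2 + c*(-50*d - 52) + 40*d^2 + 28*d - 48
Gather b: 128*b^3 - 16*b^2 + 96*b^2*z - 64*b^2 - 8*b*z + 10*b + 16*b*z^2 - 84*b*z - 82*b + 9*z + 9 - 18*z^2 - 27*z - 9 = 128*b^3 + b^2*(96*z - 80) + b*(16*z^2 - 92*z - 72) - 18*z^2 - 18*z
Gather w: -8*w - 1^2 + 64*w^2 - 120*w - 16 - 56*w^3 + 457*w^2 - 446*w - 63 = -56*w^3 + 521*w^2 - 574*w - 80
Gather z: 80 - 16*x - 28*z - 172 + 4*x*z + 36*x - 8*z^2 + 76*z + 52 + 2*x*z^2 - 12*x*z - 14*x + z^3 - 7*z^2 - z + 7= 6*x + z^3 + z^2*(2*x - 15) + z*(47 - 8*x) - 33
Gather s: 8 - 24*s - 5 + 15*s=3 - 9*s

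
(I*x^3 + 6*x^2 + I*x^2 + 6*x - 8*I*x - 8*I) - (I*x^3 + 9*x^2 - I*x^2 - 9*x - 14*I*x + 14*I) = -3*x^2 + 2*I*x^2 + 15*x + 6*I*x - 22*I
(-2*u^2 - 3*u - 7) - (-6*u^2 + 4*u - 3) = 4*u^2 - 7*u - 4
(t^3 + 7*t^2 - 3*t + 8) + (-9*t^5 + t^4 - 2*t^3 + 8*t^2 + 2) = -9*t^5 + t^4 - t^3 + 15*t^2 - 3*t + 10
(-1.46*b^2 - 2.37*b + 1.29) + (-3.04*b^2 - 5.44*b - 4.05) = -4.5*b^2 - 7.81*b - 2.76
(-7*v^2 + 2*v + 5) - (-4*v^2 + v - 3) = -3*v^2 + v + 8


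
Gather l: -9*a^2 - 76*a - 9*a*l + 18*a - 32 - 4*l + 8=-9*a^2 - 58*a + l*(-9*a - 4) - 24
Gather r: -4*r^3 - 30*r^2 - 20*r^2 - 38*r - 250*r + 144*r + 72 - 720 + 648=-4*r^3 - 50*r^2 - 144*r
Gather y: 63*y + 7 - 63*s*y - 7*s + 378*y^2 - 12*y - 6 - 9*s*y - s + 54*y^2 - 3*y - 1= -8*s + 432*y^2 + y*(48 - 72*s)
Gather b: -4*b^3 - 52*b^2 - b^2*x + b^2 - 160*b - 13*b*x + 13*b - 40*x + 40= -4*b^3 + b^2*(-x - 51) + b*(-13*x - 147) - 40*x + 40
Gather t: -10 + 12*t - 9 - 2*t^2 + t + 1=-2*t^2 + 13*t - 18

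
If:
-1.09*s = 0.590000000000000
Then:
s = -0.54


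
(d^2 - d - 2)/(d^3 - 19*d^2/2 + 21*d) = 2*(d^2 - d - 2)/(d*(2*d^2 - 19*d + 42))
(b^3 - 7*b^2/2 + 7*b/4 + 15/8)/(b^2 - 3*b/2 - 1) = (b^2 - 4*b + 15/4)/(b - 2)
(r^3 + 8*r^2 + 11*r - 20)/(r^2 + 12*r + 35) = (r^2 + 3*r - 4)/(r + 7)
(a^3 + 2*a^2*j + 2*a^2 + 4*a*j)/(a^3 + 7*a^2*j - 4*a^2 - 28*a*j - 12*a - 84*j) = a*(a + 2*j)/(a^2 + 7*a*j - 6*a - 42*j)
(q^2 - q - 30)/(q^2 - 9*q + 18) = (q + 5)/(q - 3)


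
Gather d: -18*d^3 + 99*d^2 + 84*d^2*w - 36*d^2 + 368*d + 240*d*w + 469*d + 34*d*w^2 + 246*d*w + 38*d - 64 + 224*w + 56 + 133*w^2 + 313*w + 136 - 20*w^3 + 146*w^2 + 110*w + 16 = -18*d^3 + d^2*(84*w + 63) + d*(34*w^2 + 486*w + 875) - 20*w^3 + 279*w^2 + 647*w + 144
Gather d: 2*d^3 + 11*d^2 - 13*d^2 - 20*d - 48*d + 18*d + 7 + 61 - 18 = 2*d^3 - 2*d^2 - 50*d + 50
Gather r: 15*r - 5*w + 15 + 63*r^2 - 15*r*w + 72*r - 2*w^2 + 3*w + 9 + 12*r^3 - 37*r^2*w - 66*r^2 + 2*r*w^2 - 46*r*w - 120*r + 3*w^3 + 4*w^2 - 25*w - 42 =12*r^3 + r^2*(-37*w - 3) + r*(2*w^2 - 61*w - 33) + 3*w^3 + 2*w^2 - 27*w - 18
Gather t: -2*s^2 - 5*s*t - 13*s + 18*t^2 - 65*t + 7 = -2*s^2 - 13*s + 18*t^2 + t*(-5*s - 65) + 7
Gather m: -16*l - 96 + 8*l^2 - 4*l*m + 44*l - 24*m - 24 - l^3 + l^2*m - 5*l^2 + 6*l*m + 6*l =-l^3 + 3*l^2 + 34*l + m*(l^2 + 2*l - 24) - 120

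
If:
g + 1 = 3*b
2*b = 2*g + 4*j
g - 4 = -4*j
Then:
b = -3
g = -10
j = 7/2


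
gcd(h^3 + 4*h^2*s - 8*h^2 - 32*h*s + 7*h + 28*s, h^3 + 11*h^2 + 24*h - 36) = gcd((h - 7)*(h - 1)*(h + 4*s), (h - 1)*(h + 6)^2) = h - 1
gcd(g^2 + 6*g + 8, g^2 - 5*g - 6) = 1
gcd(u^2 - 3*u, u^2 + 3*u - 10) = 1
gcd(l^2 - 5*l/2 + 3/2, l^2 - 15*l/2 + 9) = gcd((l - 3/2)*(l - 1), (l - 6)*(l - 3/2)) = l - 3/2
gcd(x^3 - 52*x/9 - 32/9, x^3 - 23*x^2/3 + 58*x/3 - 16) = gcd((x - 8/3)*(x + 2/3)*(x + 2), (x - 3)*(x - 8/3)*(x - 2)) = x - 8/3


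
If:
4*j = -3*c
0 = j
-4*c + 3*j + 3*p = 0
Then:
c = 0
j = 0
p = 0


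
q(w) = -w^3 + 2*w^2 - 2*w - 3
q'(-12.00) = -482.00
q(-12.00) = 2037.00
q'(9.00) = -209.00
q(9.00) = -588.00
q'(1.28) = -1.80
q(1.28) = -4.38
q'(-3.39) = -50.04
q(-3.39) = 65.72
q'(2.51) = -10.86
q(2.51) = -11.23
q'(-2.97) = -40.34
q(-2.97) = 46.78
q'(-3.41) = -50.52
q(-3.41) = 66.73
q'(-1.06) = -9.61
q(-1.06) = 2.56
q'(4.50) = -44.75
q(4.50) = -62.62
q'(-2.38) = -28.51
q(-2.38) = 26.57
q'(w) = -3*w^2 + 4*w - 2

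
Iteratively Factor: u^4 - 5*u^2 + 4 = (u + 1)*(u^3 - u^2 - 4*u + 4) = (u + 1)*(u + 2)*(u^2 - 3*u + 2) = (u - 1)*(u + 1)*(u + 2)*(u - 2)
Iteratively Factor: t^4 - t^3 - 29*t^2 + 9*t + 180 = (t + 3)*(t^3 - 4*t^2 - 17*t + 60) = (t + 3)*(t + 4)*(t^2 - 8*t + 15) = (t - 5)*(t + 3)*(t + 4)*(t - 3)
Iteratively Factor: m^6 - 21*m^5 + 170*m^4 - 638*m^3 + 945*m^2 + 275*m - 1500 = (m - 3)*(m^5 - 18*m^4 + 116*m^3 - 290*m^2 + 75*m + 500) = (m - 3)*(m + 1)*(m^4 - 19*m^3 + 135*m^2 - 425*m + 500) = (m - 5)*(m - 3)*(m + 1)*(m^3 - 14*m^2 + 65*m - 100) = (m - 5)^2*(m - 3)*(m + 1)*(m^2 - 9*m + 20) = (m - 5)^3*(m - 3)*(m + 1)*(m - 4)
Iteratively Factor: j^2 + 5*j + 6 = (j + 2)*(j + 3)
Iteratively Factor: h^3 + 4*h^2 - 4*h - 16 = (h - 2)*(h^2 + 6*h + 8) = (h - 2)*(h + 4)*(h + 2)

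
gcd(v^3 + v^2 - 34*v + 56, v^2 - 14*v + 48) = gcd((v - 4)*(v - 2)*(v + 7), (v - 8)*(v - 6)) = 1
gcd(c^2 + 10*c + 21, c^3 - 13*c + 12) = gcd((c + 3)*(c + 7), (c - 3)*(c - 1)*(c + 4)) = 1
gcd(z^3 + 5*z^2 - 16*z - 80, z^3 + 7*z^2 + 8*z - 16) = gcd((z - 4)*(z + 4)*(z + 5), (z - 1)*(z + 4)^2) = z + 4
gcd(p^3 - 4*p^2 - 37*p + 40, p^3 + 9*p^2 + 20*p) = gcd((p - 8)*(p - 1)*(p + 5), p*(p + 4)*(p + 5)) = p + 5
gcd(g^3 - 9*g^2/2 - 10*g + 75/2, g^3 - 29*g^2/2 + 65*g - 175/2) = g^2 - 15*g/2 + 25/2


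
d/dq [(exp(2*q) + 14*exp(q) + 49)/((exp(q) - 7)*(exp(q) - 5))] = (-26*exp(2*q) - 28*exp(q) + 1078)*exp(q)/(exp(4*q) - 24*exp(3*q) + 214*exp(2*q) - 840*exp(q) + 1225)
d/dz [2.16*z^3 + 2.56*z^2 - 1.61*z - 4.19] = 6.48*z^2 + 5.12*z - 1.61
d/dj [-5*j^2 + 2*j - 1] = 2 - 10*j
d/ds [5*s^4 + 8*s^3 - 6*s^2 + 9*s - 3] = 20*s^3 + 24*s^2 - 12*s + 9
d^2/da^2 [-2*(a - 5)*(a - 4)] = -4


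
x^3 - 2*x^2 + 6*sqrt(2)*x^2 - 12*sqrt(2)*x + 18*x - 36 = (x - 2)*(x + 3*sqrt(2))^2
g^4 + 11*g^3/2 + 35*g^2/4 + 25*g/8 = g*(g + 1/2)*(g + 5/2)^2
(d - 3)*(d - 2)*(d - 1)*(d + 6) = d^4 - 25*d^2 + 60*d - 36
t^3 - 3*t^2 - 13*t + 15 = (t - 5)*(t - 1)*(t + 3)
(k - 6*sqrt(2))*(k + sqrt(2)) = k^2 - 5*sqrt(2)*k - 12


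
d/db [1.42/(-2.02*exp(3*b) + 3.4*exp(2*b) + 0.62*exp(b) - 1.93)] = (8.6052*exp(2*b) - 9.656*exp(b) - 0.8804)*exp(b)/(2.02*exp(3*b) - 3.4*exp(2*b) - 0.62*exp(b) + 1.93)^2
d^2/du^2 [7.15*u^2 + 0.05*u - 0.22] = 14.3000000000000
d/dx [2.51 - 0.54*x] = -0.540000000000000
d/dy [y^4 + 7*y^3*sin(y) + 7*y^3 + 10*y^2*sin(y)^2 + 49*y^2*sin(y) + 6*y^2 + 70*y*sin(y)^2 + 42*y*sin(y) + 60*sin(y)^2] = 7*y^3*cos(y) + 4*y^3 + 21*y^2*sin(y) + 10*y^2*sin(2*y) + 49*y^2*cos(y) + 21*y^2 + 20*y*sin(y)^2 + 98*y*sin(y) + 70*y*sin(2*y) + 42*y*cos(y) + 12*y + 70*sin(y)^2 + 42*sin(y) + 60*sin(2*y)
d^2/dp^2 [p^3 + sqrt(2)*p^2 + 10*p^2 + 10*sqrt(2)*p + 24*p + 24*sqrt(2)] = 6*p + 2*sqrt(2) + 20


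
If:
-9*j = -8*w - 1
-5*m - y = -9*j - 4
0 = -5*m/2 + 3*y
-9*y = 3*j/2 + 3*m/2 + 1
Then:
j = -502/1077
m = -12/359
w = -1865/2872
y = -10/359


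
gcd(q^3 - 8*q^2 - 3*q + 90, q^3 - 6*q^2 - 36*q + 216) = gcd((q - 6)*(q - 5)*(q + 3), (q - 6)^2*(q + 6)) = q - 6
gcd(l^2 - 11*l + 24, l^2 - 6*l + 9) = l - 3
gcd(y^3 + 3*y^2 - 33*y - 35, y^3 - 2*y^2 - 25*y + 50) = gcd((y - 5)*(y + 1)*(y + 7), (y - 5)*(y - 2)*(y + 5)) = y - 5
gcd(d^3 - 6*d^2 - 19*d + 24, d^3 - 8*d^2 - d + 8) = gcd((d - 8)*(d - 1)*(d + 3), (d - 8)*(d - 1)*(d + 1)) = d^2 - 9*d + 8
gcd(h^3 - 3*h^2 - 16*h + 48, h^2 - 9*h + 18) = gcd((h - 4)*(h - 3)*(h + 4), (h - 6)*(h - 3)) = h - 3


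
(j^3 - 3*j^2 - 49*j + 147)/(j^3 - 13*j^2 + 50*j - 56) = (j^2 + 4*j - 21)/(j^2 - 6*j + 8)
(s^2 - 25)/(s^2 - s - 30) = (s - 5)/(s - 6)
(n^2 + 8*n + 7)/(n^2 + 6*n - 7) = (n + 1)/(n - 1)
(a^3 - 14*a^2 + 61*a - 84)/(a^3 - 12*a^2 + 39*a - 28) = (a - 3)/(a - 1)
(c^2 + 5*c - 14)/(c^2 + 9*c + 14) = (c - 2)/(c + 2)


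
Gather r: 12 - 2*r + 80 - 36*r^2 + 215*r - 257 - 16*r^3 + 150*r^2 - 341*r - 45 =-16*r^3 + 114*r^2 - 128*r - 210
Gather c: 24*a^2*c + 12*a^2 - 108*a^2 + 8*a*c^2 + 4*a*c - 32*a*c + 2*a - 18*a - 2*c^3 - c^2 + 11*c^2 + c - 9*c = -96*a^2 - 16*a - 2*c^3 + c^2*(8*a + 10) + c*(24*a^2 - 28*a - 8)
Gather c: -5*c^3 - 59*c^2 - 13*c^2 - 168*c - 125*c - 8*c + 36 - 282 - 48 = -5*c^3 - 72*c^2 - 301*c - 294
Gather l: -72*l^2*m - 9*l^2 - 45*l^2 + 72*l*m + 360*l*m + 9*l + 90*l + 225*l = l^2*(-72*m - 54) + l*(432*m + 324)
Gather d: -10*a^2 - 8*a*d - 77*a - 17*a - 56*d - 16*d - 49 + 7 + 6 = -10*a^2 - 94*a + d*(-8*a - 72) - 36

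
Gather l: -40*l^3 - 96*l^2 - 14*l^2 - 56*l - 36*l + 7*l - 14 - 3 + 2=-40*l^3 - 110*l^2 - 85*l - 15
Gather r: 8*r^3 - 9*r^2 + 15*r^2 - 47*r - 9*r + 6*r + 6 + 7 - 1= 8*r^3 + 6*r^2 - 50*r + 12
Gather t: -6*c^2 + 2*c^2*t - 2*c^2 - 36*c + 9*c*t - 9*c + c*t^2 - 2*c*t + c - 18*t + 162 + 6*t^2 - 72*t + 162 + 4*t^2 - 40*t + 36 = -8*c^2 - 44*c + t^2*(c + 10) + t*(2*c^2 + 7*c - 130) + 360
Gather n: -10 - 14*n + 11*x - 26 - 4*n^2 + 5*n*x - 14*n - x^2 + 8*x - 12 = -4*n^2 + n*(5*x - 28) - x^2 + 19*x - 48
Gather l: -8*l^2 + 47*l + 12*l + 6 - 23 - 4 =-8*l^2 + 59*l - 21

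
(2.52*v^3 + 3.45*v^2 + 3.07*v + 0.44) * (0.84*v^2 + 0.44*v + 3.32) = 2.1168*v^5 + 4.0068*v^4 + 12.4632*v^3 + 13.1744*v^2 + 10.386*v + 1.4608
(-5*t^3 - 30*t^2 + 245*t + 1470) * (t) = -5*t^4 - 30*t^3 + 245*t^2 + 1470*t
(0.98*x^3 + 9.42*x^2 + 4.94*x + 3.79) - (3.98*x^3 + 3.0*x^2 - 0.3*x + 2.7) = -3.0*x^3 + 6.42*x^2 + 5.24*x + 1.09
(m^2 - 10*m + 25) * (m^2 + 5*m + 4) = m^4 - 5*m^3 - 21*m^2 + 85*m + 100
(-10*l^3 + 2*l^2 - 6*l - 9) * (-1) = 10*l^3 - 2*l^2 + 6*l + 9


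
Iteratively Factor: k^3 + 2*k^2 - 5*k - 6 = (k - 2)*(k^2 + 4*k + 3) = (k - 2)*(k + 1)*(k + 3)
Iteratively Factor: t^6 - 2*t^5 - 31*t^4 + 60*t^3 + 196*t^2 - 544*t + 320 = (t + 4)*(t^5 - 6*t^4 - 7*t^3 + 88*t^2 - 156*t + 80) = (t - 1)*(t + 4)*(t^4 - 5*t^3 - 12*t^2 + 76*t - 80) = (t - 5)*(t - 1)*(t + 4)*(t^3 - 12*t + 16) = (t - 5)*(t - 2)*(t - 1)*(t + 4)*(t^2 + 2*t - 8) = (t - 5)*(t - 2)*(t - 1)*(t + 4)^2*(t - 2)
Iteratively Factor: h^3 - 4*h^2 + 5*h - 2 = (h - 2)*(h^2 - 2*h + 1) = (h - 2)*(h - 1)*(h - 1)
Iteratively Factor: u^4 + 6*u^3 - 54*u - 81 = (u + 3)*(u^3 + 3*u^2 - 9*u - 27) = (u - 3)*(u + 3)*(u^2 + 6*u + 9) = (u - 3)*(u + 3)^2*(u + 3)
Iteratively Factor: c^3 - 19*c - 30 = (c + 3)*(c^2 - 3*c - 10) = (c + 2)*(c + 3)*(c - 5)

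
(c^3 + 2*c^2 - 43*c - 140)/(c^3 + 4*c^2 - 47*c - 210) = (c + 4)/(c + 6)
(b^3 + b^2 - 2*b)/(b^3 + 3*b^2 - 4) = b/(b + 2)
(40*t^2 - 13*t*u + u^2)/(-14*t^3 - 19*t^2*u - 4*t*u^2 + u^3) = (-40*t^2 + 13*t*u - u^2)/(14*t^3 + 19*t^2*u + 4*t*u^2 - u^3)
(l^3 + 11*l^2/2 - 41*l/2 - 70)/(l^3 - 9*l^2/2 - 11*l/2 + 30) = (l + 7)/(l - 3)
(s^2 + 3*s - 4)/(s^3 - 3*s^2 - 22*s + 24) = 1/(s - 6)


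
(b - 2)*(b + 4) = b^2 + 2*b - 8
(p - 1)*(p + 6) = p^2 + 5*p - 6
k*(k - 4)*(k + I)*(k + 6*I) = k^4 - 4*k^3 + 7*I*k^3 - 6*k^2 - 28*I*k^2 + 24*k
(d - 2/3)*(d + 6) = d^2 + 16*d/3 - 4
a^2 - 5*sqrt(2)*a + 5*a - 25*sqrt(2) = (a + 5)*(a - 5*sqrt(2))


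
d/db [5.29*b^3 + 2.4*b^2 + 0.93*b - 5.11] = 15.87*b^2 + 4.8*b + 0.93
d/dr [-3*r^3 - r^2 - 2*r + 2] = -9*r^2 - 2*r - 2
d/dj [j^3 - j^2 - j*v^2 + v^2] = 3*j^2 - 2*j - v^2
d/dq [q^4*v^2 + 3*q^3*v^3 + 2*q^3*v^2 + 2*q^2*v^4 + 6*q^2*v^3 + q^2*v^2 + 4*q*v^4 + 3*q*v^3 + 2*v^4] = v^2*(4*q^3 + 9*q^2*v + 6*q^2 + 4*q*v^2 + 12*q*v + 2*q + 4*v^2 + 3*v)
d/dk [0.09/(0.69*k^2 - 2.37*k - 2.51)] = (0.2133 - 0.1242*k)/(-0.69*k^2 + 2.37*k + 2.51)^2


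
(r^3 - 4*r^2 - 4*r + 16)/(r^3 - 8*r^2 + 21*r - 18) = (r^2 - 2*r - 8)/(r^2 - 6*r + 9)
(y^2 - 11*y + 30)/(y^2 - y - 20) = (y - 6)/(y + 4)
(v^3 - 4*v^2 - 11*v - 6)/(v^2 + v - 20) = (v^3 - 4*v^2 - 11*v - 6)/(v^2 + v - 20)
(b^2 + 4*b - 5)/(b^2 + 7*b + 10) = (b - 1)/(b + 2)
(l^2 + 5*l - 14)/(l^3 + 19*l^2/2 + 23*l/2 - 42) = 2*(l - 2)/(2*l^2 + 5*l - 12)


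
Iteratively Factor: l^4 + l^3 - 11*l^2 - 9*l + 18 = (l - 1)*(l^3 + 2*l^2 - 9*l - 18) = (l - 1)*(l + 3)*(l^2 - l - 6) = (l - 3)*(l - 1)*(l + 3)*(l + 2)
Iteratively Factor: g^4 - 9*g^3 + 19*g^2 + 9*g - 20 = (g - 5)*(g^3 - 4*g^2 - g + 4) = (g - 5)*(g + 1)*(g^2 - 5*g + 4) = (g - 5)*(g - 4)*(g + 1)*(g - 1)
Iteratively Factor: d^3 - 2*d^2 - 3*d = (d - 3)*(d^2 + d) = (d - 3)*(d + 1)*(d)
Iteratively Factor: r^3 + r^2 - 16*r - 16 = (r + 4)*(r^2 - 3*r - 4) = (r + 1)*(r + 4)*(r - 4)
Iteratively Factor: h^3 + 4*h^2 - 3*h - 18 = (h - 2)*(h^2 + 6*h + 9) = (h - 2)*(h + 3)*(h + 3)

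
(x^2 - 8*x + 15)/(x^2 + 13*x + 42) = (x^2 - 8*x + 15)/(x^2 + 13*x + 42)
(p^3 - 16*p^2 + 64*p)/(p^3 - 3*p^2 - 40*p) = (p - 8)/(p + 5)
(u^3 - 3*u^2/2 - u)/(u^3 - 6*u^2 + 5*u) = (u^2 - 3*u/2 - 1)/(u^2 - 6*u + 5)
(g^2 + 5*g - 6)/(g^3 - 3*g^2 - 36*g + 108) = (g - 1)/(g^2 - 9*g + 18)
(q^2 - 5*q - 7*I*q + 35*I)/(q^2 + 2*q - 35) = (q - 7*I)/(q + 7)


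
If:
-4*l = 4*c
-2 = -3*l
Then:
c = -2/3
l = 2/3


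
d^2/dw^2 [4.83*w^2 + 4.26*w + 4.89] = 9.66000000000000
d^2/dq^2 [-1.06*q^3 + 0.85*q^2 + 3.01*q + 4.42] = 1.7 - 6.36*q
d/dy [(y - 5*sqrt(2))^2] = 2*y - 10*sqrt(2)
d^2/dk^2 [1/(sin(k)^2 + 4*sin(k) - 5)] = -(4*sin(k)^3 + 16*sin(k)^2 + 46*sin(k) + 42)/((sin(k) - 1)^2*(sin(k) + 5)^3)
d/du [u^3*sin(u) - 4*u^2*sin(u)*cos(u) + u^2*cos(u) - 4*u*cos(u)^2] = u^3*cos(u) + 2*u^2*sin(u) - 8*u^2*cos(u)^2 + 4*u^2 + 2*u*cos(u) - 4*cos(u)^2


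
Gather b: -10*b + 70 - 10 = 60 - 10*b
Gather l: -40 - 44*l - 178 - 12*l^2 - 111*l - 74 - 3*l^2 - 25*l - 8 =-15*l^2 - 180*l - 300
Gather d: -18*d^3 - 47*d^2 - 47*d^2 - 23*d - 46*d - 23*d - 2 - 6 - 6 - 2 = -18*d^3 - 94*d^2 - 92*d - 16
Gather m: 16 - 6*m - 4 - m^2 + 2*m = -m^2 - 4*m + 12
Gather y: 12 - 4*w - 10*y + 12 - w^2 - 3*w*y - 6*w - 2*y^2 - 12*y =-w^2 - 10*w - 2*y^2 + y*(-3*w - 22) + 24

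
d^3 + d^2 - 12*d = d*(d - 3)*(d + 4)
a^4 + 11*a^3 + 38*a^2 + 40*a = a*(a + 2)*(a + 4)*(a + 5)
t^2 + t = t*(t + 1)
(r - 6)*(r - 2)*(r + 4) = r^3 - 4*r^2 - 20*r + 48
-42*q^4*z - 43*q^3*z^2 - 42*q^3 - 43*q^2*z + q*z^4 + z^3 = (-7*q + z)*(q + z)*(6*q + z)*(q*z + 1)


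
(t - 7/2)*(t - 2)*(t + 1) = t^3 - 9*t^2/2 + 3*t/2 + 7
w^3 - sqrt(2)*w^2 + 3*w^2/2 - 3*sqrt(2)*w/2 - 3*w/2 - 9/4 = (w + 3/2)*(w - 3*sqrt(2)/2)*(w + sqrt(2)/2)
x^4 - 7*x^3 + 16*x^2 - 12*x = x*(x - 3)*(x - 2)^2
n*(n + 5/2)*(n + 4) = n^3 + 13*n^2/2 + 10*n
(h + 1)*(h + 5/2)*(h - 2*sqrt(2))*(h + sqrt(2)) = h^4 - sqrt(2)*h^3 + 7*h^3/2 - 7*sqrt(2)*h^2/2 - 3*h^2/2 - 14*h - 5*sqrt(2)*h/2 - 10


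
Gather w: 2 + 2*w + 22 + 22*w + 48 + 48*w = 72*w + 72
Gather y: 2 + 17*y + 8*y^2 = 8*y^2 + 17*y + 2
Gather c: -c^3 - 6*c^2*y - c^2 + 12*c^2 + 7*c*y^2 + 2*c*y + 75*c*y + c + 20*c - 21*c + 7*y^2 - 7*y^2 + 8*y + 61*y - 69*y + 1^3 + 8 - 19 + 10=-c^3 + c^2*(11 - 6*y) + c*(7*y^2 + 77*y)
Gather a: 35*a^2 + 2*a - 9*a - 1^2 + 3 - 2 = 35*a^2 - 7*a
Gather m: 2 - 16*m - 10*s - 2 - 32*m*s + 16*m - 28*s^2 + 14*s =-32*m*s - 28*s^2 + 4*s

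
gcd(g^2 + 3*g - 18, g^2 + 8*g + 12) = g + 6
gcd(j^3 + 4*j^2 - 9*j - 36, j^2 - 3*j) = j - 3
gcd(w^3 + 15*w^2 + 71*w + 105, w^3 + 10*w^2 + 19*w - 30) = w + 5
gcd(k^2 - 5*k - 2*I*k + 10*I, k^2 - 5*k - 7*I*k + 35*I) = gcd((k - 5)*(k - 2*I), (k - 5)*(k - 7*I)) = k - 5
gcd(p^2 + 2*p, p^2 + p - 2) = p + 2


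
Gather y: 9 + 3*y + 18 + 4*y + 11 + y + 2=8*y + 40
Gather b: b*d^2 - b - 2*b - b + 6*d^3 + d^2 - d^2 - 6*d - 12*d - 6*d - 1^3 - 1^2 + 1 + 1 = b*(d^2 - 4) + 6*d^3 - 24*d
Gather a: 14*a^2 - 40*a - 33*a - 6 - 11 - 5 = 14*a^2 - 73*a - 22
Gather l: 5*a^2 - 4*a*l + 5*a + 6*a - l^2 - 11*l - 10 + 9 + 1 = 5*a^2 + 11*a - l^2 + l*(-4*a - 11)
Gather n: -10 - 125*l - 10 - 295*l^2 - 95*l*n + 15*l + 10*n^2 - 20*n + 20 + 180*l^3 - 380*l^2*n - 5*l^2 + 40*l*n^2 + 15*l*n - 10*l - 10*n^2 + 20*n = 180*l^3 - 300*l^2 + 40*l*n^2 - 120*l + n*(-380*l^2 - 80*l)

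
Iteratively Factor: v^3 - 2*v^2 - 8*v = (v - 4)*(v^2 + 2*v) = (v - 4)*(v + 2)*(v)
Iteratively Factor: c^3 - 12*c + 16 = (c + 4)*(c^2 - 4*c + 4) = (c - 2)*(c + 4)*(c - 2)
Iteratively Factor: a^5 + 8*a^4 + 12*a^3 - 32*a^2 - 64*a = (a + 4)*(a^4 + 4*a^3 - 4*a^2 - 16*a) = a*(a + 4)*(a^3 + 4*a^2 - 4*a - 16) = a*(a + 2)*(a + 4)*(a^2 + 2*a - 8) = a*(a + 2)*(a + 4)^2*(a - 2)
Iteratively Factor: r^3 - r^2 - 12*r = (r + 3)*(r^2 - 4*r) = r*(r + 3)*(r - 4)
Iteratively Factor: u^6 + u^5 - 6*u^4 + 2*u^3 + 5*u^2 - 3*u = (u - 1)*(u^5 + 2*u^4 - 4*u^3 - 2*u^2 + 3*u) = u*(u - 1)*(u^4 + 2*u^3 - 4*u^2 - 2*u + 3) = u*(u - 1)^2*(u^3 + 3*u^2 - u - 3) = u*(u - 1)^2*(u + 1)*(u^2 + 2*u - 3) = u*(u - 1)^2*(u + 1)*(u + 3)*(u - 1)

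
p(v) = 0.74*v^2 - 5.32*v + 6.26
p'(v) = 1.48*v - 5.32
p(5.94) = 0.77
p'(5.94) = 3.47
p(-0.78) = 10.86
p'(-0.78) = -6.47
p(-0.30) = 7.92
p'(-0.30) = -5.76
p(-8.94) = 112.96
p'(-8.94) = -18.55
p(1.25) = 0.77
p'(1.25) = -3.47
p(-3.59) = 34.90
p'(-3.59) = -10.63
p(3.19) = -3.18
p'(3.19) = -0.60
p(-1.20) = 13.71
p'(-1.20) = -7.10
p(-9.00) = 114.08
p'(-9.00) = -18.64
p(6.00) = 0.98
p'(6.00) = 3.56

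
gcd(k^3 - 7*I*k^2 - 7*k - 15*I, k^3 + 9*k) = k - 3*I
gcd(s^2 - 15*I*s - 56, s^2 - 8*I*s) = s - 8*I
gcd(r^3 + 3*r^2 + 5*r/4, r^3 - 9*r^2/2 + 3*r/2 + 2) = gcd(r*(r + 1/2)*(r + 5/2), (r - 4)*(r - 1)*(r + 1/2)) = r + 1/2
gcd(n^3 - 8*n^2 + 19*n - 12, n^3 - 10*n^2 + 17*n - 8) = n - 1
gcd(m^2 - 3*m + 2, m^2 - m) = m - 1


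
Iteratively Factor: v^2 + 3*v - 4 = (v + 4)*(v - 1)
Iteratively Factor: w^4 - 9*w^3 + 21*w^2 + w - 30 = (w - 2)*(w^3 - 7*w^2 + 7*w + 15) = (w - 5)*(w - 2)*(w^2 - 2*w - 3) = (w - 5)*(w - 2)*(w + 1)*(w - 3)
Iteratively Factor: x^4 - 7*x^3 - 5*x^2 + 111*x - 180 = (x - 3)*(x^3 - 4*x^2 - 17*x + 60) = (x - 3)*(x + 4)*(x^2 - 8*x + 15) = (x - 3)^2*(x + 4)*(x - 5)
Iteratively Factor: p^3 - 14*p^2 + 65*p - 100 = (p - 5)*(p^2 - 9*p + 20) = (p - 5)^2*(p - 4)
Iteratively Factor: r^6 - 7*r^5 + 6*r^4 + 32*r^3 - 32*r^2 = (r)*(r^5 - 7*r^4 + 6*r^3 + 32*r^2 - 32*r) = r^2*(r^4 - 7*r^3 + 6*r^2 + 32*r - 32) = r^2*(r - 4)*(r^3 - 3*r^2 - 6*r + 8) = r^2*(r - 4)*(r - 1)*(r^2 - 2*r - 8) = r^2*(r - 4)^2*(r - 1)*(r + 2)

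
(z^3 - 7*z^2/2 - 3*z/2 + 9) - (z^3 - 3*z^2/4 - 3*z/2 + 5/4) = 31/4 - 11*z^2/4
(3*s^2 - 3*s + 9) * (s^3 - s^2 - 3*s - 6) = 3*s^5 - 6*s^4 + 3*s^3 - 18*s^2 - 9*s - 54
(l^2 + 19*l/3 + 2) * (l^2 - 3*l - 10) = l^4 + 10*l^3/3 - 27*l^2 - 208*l/3 - 20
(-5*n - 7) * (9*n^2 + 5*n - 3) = -45*n^3 - 88*n^2 - 20*n + 21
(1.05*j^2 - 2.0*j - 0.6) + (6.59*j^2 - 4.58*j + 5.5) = 7.64*j^2 - 6.58*j + 4.9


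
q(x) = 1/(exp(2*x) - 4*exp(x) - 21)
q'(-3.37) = 0.00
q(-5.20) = -0.05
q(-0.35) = -0.04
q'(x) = (-2*exp(2*x) + 4*exp(x))/(exp(2*x) - 4*exp(x) - 21)^2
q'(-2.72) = 0.00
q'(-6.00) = 0.00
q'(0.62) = 0.00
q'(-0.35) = 0.00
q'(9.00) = 0.00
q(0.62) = -0.04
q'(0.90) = -0.00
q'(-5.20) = 0.00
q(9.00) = 0.00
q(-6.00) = -0.05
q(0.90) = -0.04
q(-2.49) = -0.05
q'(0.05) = 0.00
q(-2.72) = -0.05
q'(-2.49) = 0.00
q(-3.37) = -0.05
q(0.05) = -0.04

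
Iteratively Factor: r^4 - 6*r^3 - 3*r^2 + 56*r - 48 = (r - 4)*(r^3 - 2*r^2 - 11*r + 12) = (r - 4)*(r - 1)*(r^2 - r - 12) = (r - 4)^2*(r - 1)*(r + 3)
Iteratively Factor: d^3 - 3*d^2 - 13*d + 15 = (d + 3)*(d^2 - 6*d + 5) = (d - 1)*(d + 3)*(d - 5)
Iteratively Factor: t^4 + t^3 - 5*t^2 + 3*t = (t)*(t^3 + t^2 - 5*t + 3) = t*(t - 1)*(t^2 + 2*t - 3) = t*(t - 1)^2*(t + 3)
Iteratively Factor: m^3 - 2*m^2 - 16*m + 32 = (m - 4)*(m^2 + 2*m - 8) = (m - 4)*(m + 4)*(m - 2)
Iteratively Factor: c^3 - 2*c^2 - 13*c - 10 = (c + 2)*(c^2 - 4*c - 5) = (c + 1)*(c + 2)*(c - 5)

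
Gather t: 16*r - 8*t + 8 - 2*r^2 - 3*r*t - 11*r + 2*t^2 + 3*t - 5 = -2*r^2 + 5*r + 2*t^2 + t*(-3*r - 5) + 3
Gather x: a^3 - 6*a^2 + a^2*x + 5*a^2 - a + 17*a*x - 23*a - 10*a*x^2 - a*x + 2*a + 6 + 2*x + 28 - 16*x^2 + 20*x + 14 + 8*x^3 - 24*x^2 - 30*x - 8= a^3 - a^2 - 22*a + 8*x^3 + x^2*(-10*a - 40) + x*(a^2 + 16*a - 8) + 40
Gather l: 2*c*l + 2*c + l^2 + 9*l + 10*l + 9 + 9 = 2*c + l^2 + l*(2*c + 19) + 18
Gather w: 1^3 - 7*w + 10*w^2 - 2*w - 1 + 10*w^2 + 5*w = 20*w^2 - 4*w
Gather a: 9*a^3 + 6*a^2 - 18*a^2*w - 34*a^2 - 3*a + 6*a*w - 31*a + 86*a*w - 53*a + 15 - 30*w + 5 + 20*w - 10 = 9*a^3 + a^2*(-18*w - 28) + a*(92*w - 87) - 10*w + 10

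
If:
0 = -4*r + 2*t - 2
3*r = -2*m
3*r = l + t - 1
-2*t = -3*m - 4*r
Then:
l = -4/9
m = 2/3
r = -4/9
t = 1/9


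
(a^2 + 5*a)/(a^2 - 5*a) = (a + 5)/(a - 5)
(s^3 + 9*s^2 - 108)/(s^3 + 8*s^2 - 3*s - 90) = (s + 6)/(s + 5)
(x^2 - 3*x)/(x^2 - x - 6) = x/(x + 2)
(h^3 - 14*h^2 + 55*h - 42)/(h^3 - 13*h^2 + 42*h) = (h - 1)/h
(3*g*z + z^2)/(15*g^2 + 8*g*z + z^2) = z/(5*g + z)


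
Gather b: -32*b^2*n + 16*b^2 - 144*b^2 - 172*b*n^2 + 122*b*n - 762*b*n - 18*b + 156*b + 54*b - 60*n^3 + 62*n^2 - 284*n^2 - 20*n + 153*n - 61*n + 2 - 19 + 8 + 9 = b^2*(-32*n - 128) + b*(-172*n^2 - 640*n + 192) - 60*n^3 - 222*n^2 + 72*n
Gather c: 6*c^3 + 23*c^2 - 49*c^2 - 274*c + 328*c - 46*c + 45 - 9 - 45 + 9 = 6*c^3 - 26*c^2 + 8*c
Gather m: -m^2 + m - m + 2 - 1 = 1 - m^2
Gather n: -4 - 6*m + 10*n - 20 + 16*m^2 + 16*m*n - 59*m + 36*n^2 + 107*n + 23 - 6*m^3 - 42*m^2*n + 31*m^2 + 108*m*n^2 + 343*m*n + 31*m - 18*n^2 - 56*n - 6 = -6*m^3 + 47*m^2 - 34*m + n^2*(108*m + 18) + n*(-42*m^2 + 359*m + 61) - 7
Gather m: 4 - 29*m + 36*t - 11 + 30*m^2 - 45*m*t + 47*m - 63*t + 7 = 30*m^2 + m*(18 - 45*t) - 27*t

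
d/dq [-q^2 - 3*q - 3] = -2*q - 3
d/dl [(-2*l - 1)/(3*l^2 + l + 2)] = (-6*l^2 - 2*l + (2*l + 1)*(6*l + 1) - 4)/(3*l^2 + l + 2)^2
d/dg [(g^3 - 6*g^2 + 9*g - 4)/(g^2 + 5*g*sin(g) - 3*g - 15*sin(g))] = ((3*g^2 - 12*g + 9)*(g^2 + 5*g*sin(g) - 3*g - 15*sin(g)) + (-g^3 + 6*g^2 - 9*g + 4)*(5*g*cos(g) + 2*g + 5*sin(g) - 15*cos(g) - 3))/((g - 3)^2*(g + 5*sin(g))^2)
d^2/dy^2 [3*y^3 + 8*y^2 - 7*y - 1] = 18*y + 16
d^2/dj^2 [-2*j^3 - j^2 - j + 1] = -12*j - 2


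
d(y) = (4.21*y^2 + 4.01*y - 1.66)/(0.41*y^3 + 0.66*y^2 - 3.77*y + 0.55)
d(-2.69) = 2.41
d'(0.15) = -6337541.01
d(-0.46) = -1.10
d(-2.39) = 1.66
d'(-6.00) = -1.25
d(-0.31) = -1.41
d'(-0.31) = -2.45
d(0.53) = -1.37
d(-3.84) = 29.17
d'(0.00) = -13.40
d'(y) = (8.42*y + 4.01)/(0.41*y^3 + 0.66*y^2 - 3.77*y + 0.55) + (-1.23*y^2 - 1.32*y + 3.77)*(4.21*y^2 + 4.01*y - 1.66)/(0.41*y^3 + 0.66*y^2 - 3.77*y + 0.55)^2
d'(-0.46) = -1.84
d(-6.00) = -3.02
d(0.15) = -1313.49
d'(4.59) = -1.04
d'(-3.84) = -194.08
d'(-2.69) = -3.00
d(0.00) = -3.02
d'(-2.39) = -2.11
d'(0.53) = -3.94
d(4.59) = 2.87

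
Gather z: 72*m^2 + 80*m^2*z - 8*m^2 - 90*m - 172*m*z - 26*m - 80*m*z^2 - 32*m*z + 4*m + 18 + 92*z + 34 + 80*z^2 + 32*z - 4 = 64*m^2 - 112*m + z^2*(80 - 80*m) + z*(80*m^2 - 204*m + 124) + 48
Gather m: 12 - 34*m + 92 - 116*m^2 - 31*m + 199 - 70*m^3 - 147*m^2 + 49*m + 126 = -70*m^3 - 263*m^2 - 16*m + 429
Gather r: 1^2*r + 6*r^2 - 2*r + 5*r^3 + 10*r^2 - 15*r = 5*r^3 + 16*r^2 - 16*r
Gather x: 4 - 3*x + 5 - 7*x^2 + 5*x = -7*x^2 + 2*x + 9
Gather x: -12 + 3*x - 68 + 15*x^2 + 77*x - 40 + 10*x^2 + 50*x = 25*x^2 + 130*x - 120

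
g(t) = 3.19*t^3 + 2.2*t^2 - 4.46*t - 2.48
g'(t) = 9.57*t^2 + 4.4*t - 4.46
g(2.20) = 32.32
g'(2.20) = 51.54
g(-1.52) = -1.82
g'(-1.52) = 10.96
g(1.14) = 0.02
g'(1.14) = 12.99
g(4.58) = 329.71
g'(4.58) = 216.44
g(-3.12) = -64.03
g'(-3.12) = 74.97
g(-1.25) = 0.30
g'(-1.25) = 4.99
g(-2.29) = -19.04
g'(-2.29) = 35.65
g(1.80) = 15.22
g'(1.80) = 34.47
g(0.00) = -2.48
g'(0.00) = -4.46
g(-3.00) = -55.43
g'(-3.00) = 68.47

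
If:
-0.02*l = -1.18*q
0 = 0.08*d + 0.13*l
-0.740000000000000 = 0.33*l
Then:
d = 3.64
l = -2.24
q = -0.04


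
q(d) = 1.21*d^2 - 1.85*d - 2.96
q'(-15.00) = -38.15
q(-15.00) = 297.04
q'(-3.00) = -9.11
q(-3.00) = 13.48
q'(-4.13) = -11.84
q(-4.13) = 25.32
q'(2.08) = 3.18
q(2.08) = -1.57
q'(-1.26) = -4.90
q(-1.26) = 1.29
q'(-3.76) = -10.95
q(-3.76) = 21.10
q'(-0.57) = -3.23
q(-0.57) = -1.51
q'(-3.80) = -11.05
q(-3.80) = 21.54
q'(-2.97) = -9.04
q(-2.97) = 13.21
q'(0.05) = -1.73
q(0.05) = -3.05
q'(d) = 2.42*d - 1.85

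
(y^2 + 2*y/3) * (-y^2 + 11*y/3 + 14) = -y^4 + 3*y^3 + 148*y^2/9 + 28*y/3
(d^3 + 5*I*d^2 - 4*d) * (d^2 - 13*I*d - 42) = d^5 - 8*I*d^4 + 19*d^3 - 158*I*d^2 + 168*d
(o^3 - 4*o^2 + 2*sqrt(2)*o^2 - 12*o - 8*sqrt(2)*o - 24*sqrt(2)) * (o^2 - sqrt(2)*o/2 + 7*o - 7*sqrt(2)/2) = o^5 + 3*sqrt(2)*o^4/2 + 3*o^4 - 42*o^3 + 9*sqrt(2)*o^3/2 - 90*o^2 - 60*sqrt(2)*o^2 - 126*sqrt(2)*o + 80*o + 168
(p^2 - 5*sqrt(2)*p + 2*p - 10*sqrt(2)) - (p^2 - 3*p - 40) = -5*sqrt(2)*p + 5*p - 10*sqrt(2) + 40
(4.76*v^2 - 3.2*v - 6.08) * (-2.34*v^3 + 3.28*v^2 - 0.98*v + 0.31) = -11.1384*v^5 + 23.1008*v^4 - 0.9336*v^3 - 15.3308*v^2 + 4.9664*v - 1.8848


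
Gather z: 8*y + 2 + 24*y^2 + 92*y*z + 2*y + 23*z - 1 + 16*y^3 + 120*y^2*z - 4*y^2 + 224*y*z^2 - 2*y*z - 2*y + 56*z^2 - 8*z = 16*y^3 + 20*y^2 + 8*y + z^2*(224*y + 56) + z*(120*y^2 + 90*y + 15) + 1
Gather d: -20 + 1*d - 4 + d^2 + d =d^2 + 2*d - 24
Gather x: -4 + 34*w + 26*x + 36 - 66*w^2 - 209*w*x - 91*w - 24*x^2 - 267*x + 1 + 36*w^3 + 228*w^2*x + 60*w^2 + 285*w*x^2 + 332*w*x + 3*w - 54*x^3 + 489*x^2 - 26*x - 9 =36*w^3 - 6*w^2 - 54*w - 54*x^3 + x^2*(285*w + 465) + x*(228*w^2 + 123*w - 267) + 24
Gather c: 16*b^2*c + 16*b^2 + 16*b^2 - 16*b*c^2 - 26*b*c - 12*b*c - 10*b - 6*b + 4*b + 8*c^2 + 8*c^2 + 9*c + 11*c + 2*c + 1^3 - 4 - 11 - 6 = 32*b^2 - 12*b + c^2*(16 - 16*b) + c*(16*b^2 - 38*b + 22) - 20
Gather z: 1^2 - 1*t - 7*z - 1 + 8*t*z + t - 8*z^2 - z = -8*z^2 + z*(8*t - 8)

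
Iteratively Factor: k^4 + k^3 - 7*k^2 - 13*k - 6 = (k - 3)*(k^3 + 4*k^2 + 5*k + 2) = (k - 3)*(k + 1)*(k^2 + 3*k + 2) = (k - 3)*(k + 1)*(k + 2)*(k + 1)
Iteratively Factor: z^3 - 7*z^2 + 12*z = (z - 4)*(z^2 - 3*z) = z*(z - 4)*(z - 3)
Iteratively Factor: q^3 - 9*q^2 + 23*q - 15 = (q - 1)*(q^2 - 8*q + 15) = (q - 3)*(q - 1)*(q - 5)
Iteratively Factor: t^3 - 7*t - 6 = (t - 3)*(t^2 + 3*t + 2) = (t - 3)*(t + 1)*(t + 2)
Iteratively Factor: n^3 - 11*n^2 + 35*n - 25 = (n - 5)*(n^2 - 6*n + 5) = (n - 5)^2*(n - 1)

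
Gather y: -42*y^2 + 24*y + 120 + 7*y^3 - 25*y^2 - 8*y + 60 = 7*y^3 - 67*y^2 + 16*y + 180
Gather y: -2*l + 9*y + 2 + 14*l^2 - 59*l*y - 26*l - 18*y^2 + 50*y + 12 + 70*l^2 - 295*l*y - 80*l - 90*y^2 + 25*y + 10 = 84*l^2 - 108*l - 108*y^2 + y*(84 - 354*l) + 24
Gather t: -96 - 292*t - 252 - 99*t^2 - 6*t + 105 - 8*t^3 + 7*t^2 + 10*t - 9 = -8*t^3 - 92*t^2 - 288*t - 252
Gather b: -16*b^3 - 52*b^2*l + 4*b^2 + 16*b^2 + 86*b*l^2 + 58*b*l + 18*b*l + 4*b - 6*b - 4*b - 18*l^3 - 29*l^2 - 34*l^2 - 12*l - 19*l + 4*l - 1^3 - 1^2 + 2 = -16*b^3 + b^2*(20 - 52*l) + b*(86*l^2 + 76*l - 6) - 18*l^3 - 63*l^2 - 27*l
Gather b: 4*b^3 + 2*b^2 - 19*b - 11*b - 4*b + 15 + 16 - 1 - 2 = 4*b^3 + 2*b^2 - 34*b + 28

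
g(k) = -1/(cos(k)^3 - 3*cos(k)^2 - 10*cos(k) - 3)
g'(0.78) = 0.07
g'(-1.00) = -0.13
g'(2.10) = 4.01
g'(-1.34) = -0.37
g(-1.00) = 0.11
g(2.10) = -0.87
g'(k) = -(3*sin(k)*cos(k)^2 - 6*sin(k)*cos(k) - 10*sin(k))/(cos(k)^3 - 3*cos(k)^2 - 10*cos(k) - 3)^2 = (-3*cos(k)^2 + 6*cos(k) + 10)*sin(k)/(-cos(k)^3 + 3*cos(k)^2 + 10*cos(k) + 3)^2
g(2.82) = -0.34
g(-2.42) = -0.42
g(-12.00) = 0.08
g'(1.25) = 0.27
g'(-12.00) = 0.04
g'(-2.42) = -0.44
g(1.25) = 0.16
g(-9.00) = -0.35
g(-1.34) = 0.18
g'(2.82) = 0.06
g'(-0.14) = -0.01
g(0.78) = 0.09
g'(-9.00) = -0.10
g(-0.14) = 0.07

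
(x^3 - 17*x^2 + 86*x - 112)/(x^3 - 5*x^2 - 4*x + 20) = (x^2 - 15*x + 56)/(x^2 - 3*x - 10)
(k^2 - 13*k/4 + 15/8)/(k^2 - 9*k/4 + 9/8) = (2*k - 5)/(2*k - 3)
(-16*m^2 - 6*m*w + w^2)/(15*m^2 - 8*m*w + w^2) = (-16*m^2 - 6*m*w + w^2)/(15*m^2 - 8*m*w + w^2)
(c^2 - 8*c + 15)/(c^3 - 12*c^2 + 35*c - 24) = (c - 5)/(c^2 - 9*c + 8)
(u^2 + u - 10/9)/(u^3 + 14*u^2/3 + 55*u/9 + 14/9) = (9*u^2 + 9*u - 10)/(9*u^3 + 42*u^2 + 55*u + 14)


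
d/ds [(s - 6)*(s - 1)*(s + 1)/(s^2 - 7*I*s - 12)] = (s^4 - 14*I*s^3 + s^2*(-35 + 42*I) + 132*s + 12 + 42*I)/(s^4 - 14*I*s^3 - 73*s^2 + 168*I*s + 144)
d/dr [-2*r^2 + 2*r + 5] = 2 - 4*r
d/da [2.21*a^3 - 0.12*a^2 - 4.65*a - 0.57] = 6.63*a^2 - 0.24*a - 4.65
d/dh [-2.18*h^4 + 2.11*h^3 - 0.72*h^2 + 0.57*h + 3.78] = -8.72*h^3 + 6.33*h^2 - 1.44*h + 0.57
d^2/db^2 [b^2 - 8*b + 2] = 2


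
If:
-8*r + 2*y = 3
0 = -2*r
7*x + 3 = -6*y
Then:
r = 0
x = -12/7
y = 3/2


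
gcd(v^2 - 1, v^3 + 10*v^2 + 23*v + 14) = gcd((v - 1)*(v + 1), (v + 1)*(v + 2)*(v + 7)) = v + 1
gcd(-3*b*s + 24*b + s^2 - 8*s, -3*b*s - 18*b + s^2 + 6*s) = -3*b + s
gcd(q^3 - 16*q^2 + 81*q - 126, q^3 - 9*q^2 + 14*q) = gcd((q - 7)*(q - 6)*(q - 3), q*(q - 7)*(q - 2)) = q - 7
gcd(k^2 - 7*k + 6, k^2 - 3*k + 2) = k - 1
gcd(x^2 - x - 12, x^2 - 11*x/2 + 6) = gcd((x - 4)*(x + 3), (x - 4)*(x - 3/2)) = x - 4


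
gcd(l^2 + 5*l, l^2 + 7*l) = l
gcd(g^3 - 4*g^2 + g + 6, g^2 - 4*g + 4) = g - 2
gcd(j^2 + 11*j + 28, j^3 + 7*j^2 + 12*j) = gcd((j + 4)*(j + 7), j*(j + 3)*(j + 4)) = j + 4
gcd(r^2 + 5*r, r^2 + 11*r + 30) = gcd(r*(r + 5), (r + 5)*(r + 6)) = r + 5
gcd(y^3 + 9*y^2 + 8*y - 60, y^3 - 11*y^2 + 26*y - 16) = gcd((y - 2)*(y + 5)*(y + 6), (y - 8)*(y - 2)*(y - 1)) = y - 2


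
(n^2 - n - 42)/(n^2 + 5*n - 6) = (n - 7)/(n - 1)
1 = 1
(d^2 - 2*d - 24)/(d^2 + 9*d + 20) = (d - 6)/(d + 5)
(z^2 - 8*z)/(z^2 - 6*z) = (z - 8)/(z - 6)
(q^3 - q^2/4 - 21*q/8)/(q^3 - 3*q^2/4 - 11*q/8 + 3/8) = q*(8*q^2 - 2*q - 21)/(8*q^3 - 6*q^2 - 11*q + 3)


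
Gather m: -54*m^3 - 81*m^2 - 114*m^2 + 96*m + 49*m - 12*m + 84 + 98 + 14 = -54*m^3 - 195*m^2 + 133*m + 196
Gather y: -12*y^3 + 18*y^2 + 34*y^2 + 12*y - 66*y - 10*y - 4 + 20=-12*y^3 + 52*y^2 - 64*y + 16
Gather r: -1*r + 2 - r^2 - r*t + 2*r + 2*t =-r^2 + r*(1 - t) + 2*t + 2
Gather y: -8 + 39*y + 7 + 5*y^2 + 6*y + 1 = 5*y^2 + 45*y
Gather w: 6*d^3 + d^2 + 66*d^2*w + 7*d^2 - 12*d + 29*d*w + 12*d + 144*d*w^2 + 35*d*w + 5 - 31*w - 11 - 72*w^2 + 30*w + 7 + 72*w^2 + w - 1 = 6*d^3 + 8*d^2 + 144*d*w^2 + w*(66*d^2 + 64*d)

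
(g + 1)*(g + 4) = g^2 + 5*g + 4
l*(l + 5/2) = l^2 + 5*l/2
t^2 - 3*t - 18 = (t - 6)*(t + 3)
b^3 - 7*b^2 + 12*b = b*(b - 4)*(b - 3)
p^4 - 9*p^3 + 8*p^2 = p^2*(p - 8)*(p - 1)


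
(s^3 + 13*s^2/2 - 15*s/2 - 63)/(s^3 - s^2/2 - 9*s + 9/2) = (2*s^2 + 19*s + 42)/(2*s^2 + 5*s - 3)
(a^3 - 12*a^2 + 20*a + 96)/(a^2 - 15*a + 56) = (a^2 - 4*a - 12)/(a - 7)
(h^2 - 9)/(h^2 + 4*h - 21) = (h + 3)/(h + 7)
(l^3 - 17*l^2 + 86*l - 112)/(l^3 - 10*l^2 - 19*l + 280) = (l - 2)/(l + 5)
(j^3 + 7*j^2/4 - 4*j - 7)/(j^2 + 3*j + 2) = (4*j^2 - j - 14)/(4*(j + 1))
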